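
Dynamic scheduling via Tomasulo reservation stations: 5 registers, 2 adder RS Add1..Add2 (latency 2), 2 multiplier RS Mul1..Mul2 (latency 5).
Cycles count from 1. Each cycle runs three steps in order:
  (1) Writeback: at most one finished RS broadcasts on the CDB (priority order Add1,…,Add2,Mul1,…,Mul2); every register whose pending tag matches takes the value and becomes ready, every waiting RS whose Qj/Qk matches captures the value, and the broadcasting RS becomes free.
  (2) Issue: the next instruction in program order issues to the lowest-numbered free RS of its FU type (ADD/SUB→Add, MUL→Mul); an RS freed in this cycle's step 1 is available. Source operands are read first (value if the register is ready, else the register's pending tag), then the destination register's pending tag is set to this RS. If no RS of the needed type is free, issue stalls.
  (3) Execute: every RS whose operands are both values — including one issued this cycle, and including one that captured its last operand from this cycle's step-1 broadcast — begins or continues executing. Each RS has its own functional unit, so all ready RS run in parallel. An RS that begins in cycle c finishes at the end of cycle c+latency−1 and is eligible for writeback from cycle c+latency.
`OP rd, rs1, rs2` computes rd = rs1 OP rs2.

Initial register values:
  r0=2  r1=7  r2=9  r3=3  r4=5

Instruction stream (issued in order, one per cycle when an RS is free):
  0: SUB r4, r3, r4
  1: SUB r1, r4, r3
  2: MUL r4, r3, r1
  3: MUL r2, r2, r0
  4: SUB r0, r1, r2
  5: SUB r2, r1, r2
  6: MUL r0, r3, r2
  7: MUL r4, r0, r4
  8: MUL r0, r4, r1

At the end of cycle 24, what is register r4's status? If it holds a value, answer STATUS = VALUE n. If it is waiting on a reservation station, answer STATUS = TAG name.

cycle 1: issue SUB r4<-Add1 // r0:2,r1:7,r2:9,r3:3,r4:Add1
cycle 2: issue SUB r1<-Add2 // r0:2,r1:Add2,r2:9,r3:3,r4:Add1
cycle 3: CDB Add1=-2; issue MUL r4<-Mul1 // r0:2,r1:Add2,r2:9,r3:3,r4:Mul1
cycle 4: issue MUL r2<-Mul2 // r0:2,r1:Add2,r2:Mul2,r3:3,r4:Mul1
cycle 5: CDB Add2=-5; issue SUB r0<-Add1 // r0:Add1,r1:-5,r2:Mul2,r3:3,r4:Mul1
cycle 6: issue SUB r2<-Add2 // r0:Add1,r1:-5,r2:Add2,r3:3,r4:Mul1
cycle 7: stall // r0:Add1,r1:-5,r2:Add2,r3:3,r4:Mul1
cycle 8: stall // r0:Add1,r1:-5,r2:Add2,r3:3,r4:Mul1
cycle 9: CDB Mul2=18; issue MUL r0<-Mul2 // r0:Mul2,r1:-5,r2:Add2,r3:3,r4:Mul1
cycle 10: CDB Mul1=-15; issue MUL r4<-Mul1 // r0:Mul2,r1:-5,r2:Add2,r3:3,r4:Mul1
cycle 11: CDB Add1=-23; stall // r0:Mul2,r1:-5,r2:Add2,r3:3,r4:Mul1
cycle 12: CDB Add2=-23; stall // r0:Mul2,r1:-5,r2:-23,r3:3,r4:Mul1
cycle 13: stall // r0:Mul2,r1:-5,r2:-23,r3:3,r4:Mul1
cycle 14: stall // r0:Mul2,r1:-5,r2:-23,r3:3,r4:Mul1
cycle 15: stall // r0:Mul2,r1:-5,r2:-23,r3:3,r4:Mul1
cycle 16: stall // r0:Mul2,r1:-5,r2:-23,r3:3,r4:Mul1
cycle 17: CDB Mul2=-69; issue MUL r0<-Mul2 // r0:Mul2,r1:-5,r2:-23,r3:3,r4:Mul1
cycle 18: - // r0:Mul2,r1:-5,r2:-23,r3:3,r4:Mul1
cycle 19: - // r0:Mul2,r1:-5,r2:-23,r3:3,r4:Mul1
cycle 20: - // r0:Mul2,r1:-5,r2:-23,r3:3,r4:Mul1
cycle 21: - // r0:Mul2,r1:-5,r2:-23,r3:3,r4:Mul1
cycle 22: CDB Mul1=1035 // r0:Mul2,r1:-5,r2:-23,r3:3,r4:1035
cycle 23: - // r0:Mul2,r1:-5,r2:-23,r3:3,r4:1035
cycle 24: - // r0:Mul2,r1:-5,r2:-23,r3:3,r4:1035

STATUS = VALUE 1035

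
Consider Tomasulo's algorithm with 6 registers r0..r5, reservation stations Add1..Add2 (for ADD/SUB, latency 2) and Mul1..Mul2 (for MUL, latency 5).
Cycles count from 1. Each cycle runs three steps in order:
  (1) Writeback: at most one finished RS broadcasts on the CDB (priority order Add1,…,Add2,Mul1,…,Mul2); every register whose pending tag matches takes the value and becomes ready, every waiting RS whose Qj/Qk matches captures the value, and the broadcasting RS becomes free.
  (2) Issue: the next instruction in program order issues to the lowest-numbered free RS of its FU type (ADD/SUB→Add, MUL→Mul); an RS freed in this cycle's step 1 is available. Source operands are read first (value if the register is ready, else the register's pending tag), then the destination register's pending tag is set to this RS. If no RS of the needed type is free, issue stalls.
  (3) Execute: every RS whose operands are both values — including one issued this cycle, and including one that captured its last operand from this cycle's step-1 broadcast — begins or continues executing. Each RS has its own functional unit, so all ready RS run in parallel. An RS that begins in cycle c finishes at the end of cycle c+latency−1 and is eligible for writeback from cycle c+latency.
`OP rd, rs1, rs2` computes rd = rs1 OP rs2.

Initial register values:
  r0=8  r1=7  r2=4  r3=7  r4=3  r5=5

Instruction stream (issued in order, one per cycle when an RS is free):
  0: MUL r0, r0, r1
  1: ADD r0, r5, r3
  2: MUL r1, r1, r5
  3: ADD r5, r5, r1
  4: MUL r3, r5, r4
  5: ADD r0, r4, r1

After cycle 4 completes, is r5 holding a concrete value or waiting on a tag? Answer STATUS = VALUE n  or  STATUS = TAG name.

  c1: issue MUL r0<-Mul1  regs: r0:Mul1,r1:7,r2:4,r3:7,r4:3,r5:5
  c2: issue ADD r0<-Add1  regs: r0:Add1,r1:7,r2:4,r3:7,r4:3,r5:5
  c3: issue MUL r1<-Mul2  regs: r0:Add1,r1:Mul2,r2:4,r3:7,r4:3,r5:5
  c4: CDB Add1=12; issue ADD r5<-Add1  regs: r0:12,r1:Mul2,r2:4,r3:7,r4:3,r5:Add1

STATUS = TAG Add1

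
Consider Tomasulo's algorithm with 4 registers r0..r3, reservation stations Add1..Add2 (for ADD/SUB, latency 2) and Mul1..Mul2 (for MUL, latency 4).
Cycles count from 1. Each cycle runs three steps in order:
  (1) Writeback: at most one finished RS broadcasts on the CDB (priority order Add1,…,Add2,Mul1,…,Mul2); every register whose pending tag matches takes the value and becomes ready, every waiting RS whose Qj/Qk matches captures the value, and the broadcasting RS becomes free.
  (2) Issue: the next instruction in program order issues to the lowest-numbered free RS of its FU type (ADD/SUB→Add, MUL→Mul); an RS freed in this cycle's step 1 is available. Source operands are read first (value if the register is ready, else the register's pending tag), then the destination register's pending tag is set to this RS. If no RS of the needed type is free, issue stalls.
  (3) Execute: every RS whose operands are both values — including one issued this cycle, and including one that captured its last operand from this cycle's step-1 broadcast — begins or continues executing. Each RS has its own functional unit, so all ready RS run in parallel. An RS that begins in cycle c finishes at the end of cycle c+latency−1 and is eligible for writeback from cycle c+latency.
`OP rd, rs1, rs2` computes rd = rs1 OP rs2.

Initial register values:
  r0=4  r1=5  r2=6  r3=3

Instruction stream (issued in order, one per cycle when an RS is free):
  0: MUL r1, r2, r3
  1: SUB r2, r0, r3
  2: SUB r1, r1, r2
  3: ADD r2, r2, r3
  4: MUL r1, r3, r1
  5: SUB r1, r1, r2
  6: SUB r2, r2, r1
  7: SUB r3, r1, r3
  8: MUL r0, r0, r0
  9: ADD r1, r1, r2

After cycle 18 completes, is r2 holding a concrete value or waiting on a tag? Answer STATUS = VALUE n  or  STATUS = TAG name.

  c1: issue MUL r1<-Mul1  regs: r0:4,r1:Mul1,r2:6,r3:3
  c2: issue SUB r2<-Add1  regs: r0:4,r1:Mul1,r2:Add1,r3:3
  c3: issue SUB r1<-Add2  regs: r0:4,r1:Add2,r2:Add1,r3:3
  c4: CDB Add1=1; issue ADD r2<-Add1  regs: r0:4,r1:Add2,r2:Add1,r3:3
  c5: CDB Mul1=18; issue MUL r1<-Mul1  regs: r0:4,r1:Mul1,r2:Add1,r3:3
  c6: CDB Add1=4; issue SUB r1<-Add1  regs: r0:4,r1:Add1,r2:4,r3:3
  c7: CDB Add2=17; issue SUB r2<-Add2  regs: r0:4,r1:Add1,r2:Add2,r3:3
  c8: stall  regs: r0:4,r1:Add1,r2:Add2,r3:3
  c9: stall  regs: r0:4,r1:Add1,r2:Add2,r3:3
  c10: stall  regs: r0:4,r1:Add1,r2:Add2,r3:3
  c11: CDB Mul1=51; stall  regs: r0:4,r1:Add1,r2:Add2,r3:3
  c12: stall  regs: r0:4,r1:Add1,r2:Add2,r3:3
  c13: CDB Add1=47; issue SUB r3<-Add1  regs: r0:4,r1:47,r2:Add2,r3:Add1
  c14: issue MUL r0<-Mul1  regs: r0:Mul1,r1:47,r2:Add2,r3:Add1
  c15: CDB Add1=44; issue ADD r1<-Add1  regs: r0:Mul1,r1:Add1,r2:Add2,r3:44
  c16: CDB Add2=-43  regs: r0:Mul1,r1:Add1,r2:-43,r3:44
  c17: -  regs: r0:Mul1,r1:Add1,r2:-43,r3:44
  c18: CDB Add1=4  regs: r0:Mul1,r1:4,r2:-43,r3:44

STATUS = VALUE -43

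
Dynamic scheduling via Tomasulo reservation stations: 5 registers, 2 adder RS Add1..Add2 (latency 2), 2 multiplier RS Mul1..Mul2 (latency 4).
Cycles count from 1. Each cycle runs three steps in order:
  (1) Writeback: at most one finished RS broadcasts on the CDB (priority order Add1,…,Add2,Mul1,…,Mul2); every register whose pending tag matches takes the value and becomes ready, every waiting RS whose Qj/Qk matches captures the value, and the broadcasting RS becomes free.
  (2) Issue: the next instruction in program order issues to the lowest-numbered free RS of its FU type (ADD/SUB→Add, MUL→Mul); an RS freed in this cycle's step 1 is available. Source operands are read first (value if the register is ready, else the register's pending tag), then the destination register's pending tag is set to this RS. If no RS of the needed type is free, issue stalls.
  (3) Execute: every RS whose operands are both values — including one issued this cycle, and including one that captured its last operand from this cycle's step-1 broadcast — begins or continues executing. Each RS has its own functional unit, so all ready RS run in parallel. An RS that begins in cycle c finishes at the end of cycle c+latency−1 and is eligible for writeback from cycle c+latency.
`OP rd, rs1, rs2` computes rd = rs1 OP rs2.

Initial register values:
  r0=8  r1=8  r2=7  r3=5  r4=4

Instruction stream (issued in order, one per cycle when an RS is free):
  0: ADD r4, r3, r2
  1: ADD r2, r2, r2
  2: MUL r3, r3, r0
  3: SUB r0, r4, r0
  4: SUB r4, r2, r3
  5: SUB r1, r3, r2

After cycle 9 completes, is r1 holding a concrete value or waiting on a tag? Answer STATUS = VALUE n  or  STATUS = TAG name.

STATUS = VALUE 26

  c1: issue ADD r4<-Add1  regs: r0:8,r1:8,r2:7,r3:5,r4:Add1
  c2: issue ADD r2<-Add2  regs: r0:8,r1:8,r2:Add2,r3:5,r4:Add1
  c3: CDB Add1=12; issue MUL r3<-Mul1  regs: r0:8,r1:8,r2:Add2,r3:Mul1,r4:12
  c4: CDB Add2=14; issue SUB r0<-Add1  regs: r0:Add1,r1:8,r2:14,r3:Mul1,r4:12
  c5: issue SUB r4<-Add2  regs: r0:Add1,r1:8,r2:14,r3:Mul1,r4:Add2
  c6: CDB Add1=4; issue SUB r1<-Add1  regs: r0:4,r1:Add1,r2:14,r3:Mul1,r4:Add2
  c7: CDB Mul1=40  regs: r0:4,r1:Add1,r2:14,r3:40,r4:Add2
  c8: -  regs: r0:4,r1:Add1,r2:14,r3:40,r4:Add2
  c9: CDB Add1=26  regs: r0:4,r1:26,r2:14,r3:40,r4:Add2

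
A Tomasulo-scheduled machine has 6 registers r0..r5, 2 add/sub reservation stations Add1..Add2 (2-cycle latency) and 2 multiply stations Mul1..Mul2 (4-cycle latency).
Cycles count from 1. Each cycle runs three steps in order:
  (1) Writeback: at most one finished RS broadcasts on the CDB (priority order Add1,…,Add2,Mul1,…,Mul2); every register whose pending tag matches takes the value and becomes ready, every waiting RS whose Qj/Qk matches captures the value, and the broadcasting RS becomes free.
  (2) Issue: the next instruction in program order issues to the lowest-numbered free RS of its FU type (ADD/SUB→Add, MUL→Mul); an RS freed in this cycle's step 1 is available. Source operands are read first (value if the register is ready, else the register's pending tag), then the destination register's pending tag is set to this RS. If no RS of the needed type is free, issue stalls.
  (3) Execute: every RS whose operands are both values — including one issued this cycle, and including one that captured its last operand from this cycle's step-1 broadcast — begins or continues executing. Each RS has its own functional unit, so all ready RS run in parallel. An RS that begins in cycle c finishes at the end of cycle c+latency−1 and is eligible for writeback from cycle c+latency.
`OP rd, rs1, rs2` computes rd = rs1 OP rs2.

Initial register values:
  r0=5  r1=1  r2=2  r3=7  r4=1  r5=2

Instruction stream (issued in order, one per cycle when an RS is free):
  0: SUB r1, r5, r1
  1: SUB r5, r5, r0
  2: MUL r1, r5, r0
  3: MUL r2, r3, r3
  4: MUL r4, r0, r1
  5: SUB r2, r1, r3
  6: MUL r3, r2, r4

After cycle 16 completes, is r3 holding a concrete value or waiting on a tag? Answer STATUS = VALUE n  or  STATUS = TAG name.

cycle 1: issue SUB r1<-Add1 // r0:5,r1:Add1,r2:2,r3:7,r4:1,r5:2
cycle 2: issue SUB r5<-Add2 // r0:5,r1:Add1,r2:2,r3:7,r4:1,r5:Add2
cycle 3: CDB Add1=1; issue MUL r1<-Mul1 // r0:5,r1:Mul1,r2:2,r3:7,r4:1,r5:Add2
cycle 4: CDB Add2=-3; issue MUL r2<-Mul2 // r0:5,r1:Mul1,r2:Mul2,r3:7,r4:1,r5:-3
cycle 5: stall // r0:5,r1:Mul1,r2:Mul2,r3:7,r4:1,r5:-3
cycle 6: stall // r0:5,r1:Mul1,r2:Mul2,r3:7,r4:1,r5:-3
cycle 7: stall // r0:5,r1:Mul1,r2:Mul2,r3:7,r4:1,r5:-3
cycle 8: CDB Mul1=-15; issue MUL r4<-Mul1 // r0:5,r1:-15,r2:Mul2,r3:7,r4:Mul1,r5:-3
cycle 9: CDB Mul2=49; issue SUB r2<-Add1 // r0:5,r1:-15,r2:Add1,r3:7,r4:Mul1,r5:-3
cycle 10: issue MUL r3<-Mul2 // r0:5,r1:-15,r2:Add1,r3:Mul2,r4:Mul1,r5:-3
cycle 11: CDB Add1=-22 // r0:5,r1:-15,r2:-22,r3:Mul2,r4:Mul1,r5:-3
cycle 12: CDB Mul1=-75 // r0:5,r1:-15,r2:-22,r3:Mul2,r4:-75,r5:-3
cycle 13: - // r0:5,r1:-15,r2:-22,r3:Mul2,r4:-75,r5:-3
cycle 14: - // r0:5,r1:-15,r2:-22,r3:Mul2,r4:-75,r5:-3
cycle 15: - // r0:5,r1:-15,r2:-22,r3:Mul2,r4:-75,r5:-3
cycle 16: CDB Mul2=1650 // r0:5,r1:-15,r2:-22,r3:1650,r4:-75,r5:-3

STATUS = VALUE 1650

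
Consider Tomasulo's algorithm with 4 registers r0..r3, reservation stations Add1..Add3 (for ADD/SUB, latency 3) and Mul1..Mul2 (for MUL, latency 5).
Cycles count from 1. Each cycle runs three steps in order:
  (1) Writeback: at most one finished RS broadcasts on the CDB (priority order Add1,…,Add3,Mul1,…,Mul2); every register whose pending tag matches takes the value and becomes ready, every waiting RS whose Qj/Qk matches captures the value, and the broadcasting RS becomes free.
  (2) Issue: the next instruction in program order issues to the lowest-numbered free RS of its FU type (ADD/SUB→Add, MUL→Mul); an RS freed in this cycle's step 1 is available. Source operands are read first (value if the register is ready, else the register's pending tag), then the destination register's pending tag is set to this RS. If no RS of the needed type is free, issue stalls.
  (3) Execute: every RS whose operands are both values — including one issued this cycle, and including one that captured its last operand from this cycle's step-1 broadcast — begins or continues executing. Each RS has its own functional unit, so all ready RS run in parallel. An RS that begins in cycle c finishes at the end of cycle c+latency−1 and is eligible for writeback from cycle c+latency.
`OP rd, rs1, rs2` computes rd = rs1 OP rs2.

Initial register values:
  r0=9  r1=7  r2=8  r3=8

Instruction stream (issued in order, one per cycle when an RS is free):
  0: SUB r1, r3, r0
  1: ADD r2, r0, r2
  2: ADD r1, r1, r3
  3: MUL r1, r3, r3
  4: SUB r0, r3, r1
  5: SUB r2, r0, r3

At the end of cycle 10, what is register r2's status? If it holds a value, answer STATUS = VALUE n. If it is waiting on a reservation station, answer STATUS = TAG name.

STATUS = TAG Add2

  c1: issue SUB r1<-Add1  regs: r0:9,r1:Add1,r2:8,r3:8
  c2: issue ADD r2<-Add2  regs: r0:9,r1:Add1,r2:Add2,r3:8
  c3: issue ADD r1<-Add3  regs: r0:9,r1:Add3,r2:Add2,r3:8
  c4: CDB Add1=-1; issue MUL r1<-Mul1  regs: r0:9,r1:Mul1,r2:Add2,r3:8
  c5: CDB Add2=17; issue SUB r0<-Add1  regs: r0:Add1,r1:Mul1,r2:17,r3:8
  c6: issue SUB r2<-Add2  regs: r0:Add1,r1:Mul1,r2:Add2,r3:8
  c7: CDB Add3=7  regs: r0:Add1,r1:Mul1,r2:Add2,r3:8
  c8: -  regs: r0:Add1,r1:Mul1,r2:Add2,r3:8
  c9: CDB Mul1=64  regs: r0:Add1,r1:64,r2:Add2,r3:8
  c10: -  regs: r0:Add1,r1:64,r2:Add2,r3:8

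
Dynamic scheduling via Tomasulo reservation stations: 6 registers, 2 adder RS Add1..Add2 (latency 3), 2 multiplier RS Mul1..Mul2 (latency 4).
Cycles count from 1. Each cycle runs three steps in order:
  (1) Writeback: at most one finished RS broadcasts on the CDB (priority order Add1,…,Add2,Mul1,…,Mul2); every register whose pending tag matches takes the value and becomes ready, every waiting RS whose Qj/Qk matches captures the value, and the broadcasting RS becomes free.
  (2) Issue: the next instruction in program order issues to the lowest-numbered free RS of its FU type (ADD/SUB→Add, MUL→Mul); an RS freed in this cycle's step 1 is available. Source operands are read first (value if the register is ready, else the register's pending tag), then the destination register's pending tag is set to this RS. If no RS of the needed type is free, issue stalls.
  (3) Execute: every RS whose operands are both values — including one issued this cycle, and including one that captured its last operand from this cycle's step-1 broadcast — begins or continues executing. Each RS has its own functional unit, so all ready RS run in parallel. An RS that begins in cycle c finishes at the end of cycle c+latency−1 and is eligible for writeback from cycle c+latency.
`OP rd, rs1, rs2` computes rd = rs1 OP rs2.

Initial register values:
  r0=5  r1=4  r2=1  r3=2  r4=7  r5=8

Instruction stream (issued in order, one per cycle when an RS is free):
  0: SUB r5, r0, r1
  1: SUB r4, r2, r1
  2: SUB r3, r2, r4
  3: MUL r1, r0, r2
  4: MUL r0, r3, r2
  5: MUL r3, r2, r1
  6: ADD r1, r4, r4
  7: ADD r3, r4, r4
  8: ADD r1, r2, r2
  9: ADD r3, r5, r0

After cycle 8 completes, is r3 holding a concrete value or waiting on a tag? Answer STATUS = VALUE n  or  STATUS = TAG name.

cycle 1: issue SUB r5<-Add1 // r0:5,r1:4,r2:1,r3:2,r4:7,r5:Add1
cycle 2: issue SUB r4<-Add2 // r0:5,r1:4,r2:1,r3:2,r4:Add2,r5:Add1
cycle 3: stall // r0:5,r1:4,r2:1,r3:2,r4:Add2,r5:Add1
cycle 4: CDB Add1=1; issue SUB r3<-Add1 // r0:5,r1:4,r2:1,r3:Add1,r4:Add2,r5:1
cycle 5: CDB Add2=-3; issue MUL r1<-Mul1 // r0:5,r1:Mul1,r2:1,r3:Add1,r4:-3,r5:1
cycle 6: issue MUL r0<-Mul2 // r0:Mul2,r1:Mul1,r2:1,r3:Add1,r4:-3,r5:1
cycle 7: stall // r0:Mul2,r1:Mul1,r2:1,r3:Add1,r4:-3,r5:1
cycle 8: CDB Add1=4; stall // r0:Mul2,r1:Mul1,r2:1,r3:4,r4:-3,r5:1

STATUS = VALUE 4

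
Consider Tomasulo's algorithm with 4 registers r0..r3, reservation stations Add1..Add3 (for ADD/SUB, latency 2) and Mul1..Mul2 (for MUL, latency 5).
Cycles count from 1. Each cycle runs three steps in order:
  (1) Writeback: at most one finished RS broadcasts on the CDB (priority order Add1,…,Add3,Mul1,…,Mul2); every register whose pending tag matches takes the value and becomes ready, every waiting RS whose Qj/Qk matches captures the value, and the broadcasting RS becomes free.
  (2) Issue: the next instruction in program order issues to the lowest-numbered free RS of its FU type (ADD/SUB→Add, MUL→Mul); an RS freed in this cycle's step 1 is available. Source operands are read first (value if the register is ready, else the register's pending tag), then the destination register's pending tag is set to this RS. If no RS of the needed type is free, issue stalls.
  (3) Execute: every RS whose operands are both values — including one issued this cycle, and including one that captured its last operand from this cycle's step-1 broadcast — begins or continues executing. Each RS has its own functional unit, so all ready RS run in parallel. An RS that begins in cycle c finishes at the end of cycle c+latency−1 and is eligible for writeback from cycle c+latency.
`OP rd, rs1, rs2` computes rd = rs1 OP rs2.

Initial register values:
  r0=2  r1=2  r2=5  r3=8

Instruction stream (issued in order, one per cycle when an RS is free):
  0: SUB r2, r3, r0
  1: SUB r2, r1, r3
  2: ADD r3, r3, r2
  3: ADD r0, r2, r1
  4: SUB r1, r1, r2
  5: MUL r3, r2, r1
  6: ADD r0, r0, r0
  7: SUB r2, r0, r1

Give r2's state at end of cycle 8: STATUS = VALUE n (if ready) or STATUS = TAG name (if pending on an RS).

STATUS = TAG Add2

cycle 1: issue SUB r2<-Add1 // r0:2,r1:2,r2:Add1,r3:8
cycle 2: issue SUB r2<-Add2 // r0:2,r1:2,r2:Add2,r3:8
cycle 3: CDB Add1=6; issue ADD r3<-Add1 // r0:2,r1:2,r2:Add2,r3:Add1
cycle 4: CDB Add2=-6; issue ADD r0<-Add2 // r0:Add2,r1:2,r2:-6,r3:Add1
cycle 5: issue SUB r1<-Add3 // r0:Add2,r1:Add3,r2:-6,r3:Add1
cycle 6: CDB Add1=2; issue MUL r3<-Mul1 // r0:Add2,r1:Add3,r2:-6,r3:Mul1
cycle 7: CDB Add2=-4; issue ADD r0<-Add1 // r0:Add1,r1:Add3,r2:-6,r3:Mul1
cycle 8: CDB Add3=8; issue SUB r2<-Add2 // r0:Add1,r1:8,r2:Add2,r3:Mul1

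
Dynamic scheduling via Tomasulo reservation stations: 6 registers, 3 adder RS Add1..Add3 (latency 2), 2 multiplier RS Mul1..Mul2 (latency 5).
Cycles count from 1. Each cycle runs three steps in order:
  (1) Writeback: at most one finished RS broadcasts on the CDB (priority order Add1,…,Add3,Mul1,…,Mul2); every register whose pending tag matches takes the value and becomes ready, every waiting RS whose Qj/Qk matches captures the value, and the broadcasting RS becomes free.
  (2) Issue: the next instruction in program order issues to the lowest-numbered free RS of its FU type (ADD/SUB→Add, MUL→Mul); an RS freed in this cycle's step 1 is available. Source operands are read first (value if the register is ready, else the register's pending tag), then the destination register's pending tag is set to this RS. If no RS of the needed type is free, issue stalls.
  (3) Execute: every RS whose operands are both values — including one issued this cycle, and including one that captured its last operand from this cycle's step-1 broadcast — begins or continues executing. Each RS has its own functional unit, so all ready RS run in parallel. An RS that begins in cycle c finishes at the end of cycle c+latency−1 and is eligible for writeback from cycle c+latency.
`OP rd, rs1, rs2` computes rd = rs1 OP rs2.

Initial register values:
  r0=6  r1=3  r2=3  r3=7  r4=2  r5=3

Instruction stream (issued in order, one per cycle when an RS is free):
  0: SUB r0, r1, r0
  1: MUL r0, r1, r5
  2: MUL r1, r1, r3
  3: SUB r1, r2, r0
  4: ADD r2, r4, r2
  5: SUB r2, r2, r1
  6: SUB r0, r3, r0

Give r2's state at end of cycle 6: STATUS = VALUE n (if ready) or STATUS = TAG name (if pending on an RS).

cycle 1: issue SUB r0<-Add1 // r0:Add1,r1:3,r2:3,r3:7,r4:2,r5:3
cycle 2: issue MUL r0<-Mul1 // r0:Mul1,r1:3,r2:3,r3:7,r4:2,r5:3
cycle 3: CDB Add1=-3; issue MUL r1<-Mul2 // r0:Mul1,r1:Mul2,r2:3,r3:7,r4:2,r5:3
cycle 4: issue SUB r1<-Add1 // r0:Mul1,r1:Add1,r2:3,r3:7,r4:2,r5:3
cycle 5: issue ADD r2<-Add2 // r0:Mul1,r1:Add1,r2:Add2,r3:7,r4:2,r5:3
cycle 6: issue SUB r2<-Add3 // r0:Mul1,r1:Add1,r2:Add3,r3:7,r4:2,r5:3

STATUS = TAG Add3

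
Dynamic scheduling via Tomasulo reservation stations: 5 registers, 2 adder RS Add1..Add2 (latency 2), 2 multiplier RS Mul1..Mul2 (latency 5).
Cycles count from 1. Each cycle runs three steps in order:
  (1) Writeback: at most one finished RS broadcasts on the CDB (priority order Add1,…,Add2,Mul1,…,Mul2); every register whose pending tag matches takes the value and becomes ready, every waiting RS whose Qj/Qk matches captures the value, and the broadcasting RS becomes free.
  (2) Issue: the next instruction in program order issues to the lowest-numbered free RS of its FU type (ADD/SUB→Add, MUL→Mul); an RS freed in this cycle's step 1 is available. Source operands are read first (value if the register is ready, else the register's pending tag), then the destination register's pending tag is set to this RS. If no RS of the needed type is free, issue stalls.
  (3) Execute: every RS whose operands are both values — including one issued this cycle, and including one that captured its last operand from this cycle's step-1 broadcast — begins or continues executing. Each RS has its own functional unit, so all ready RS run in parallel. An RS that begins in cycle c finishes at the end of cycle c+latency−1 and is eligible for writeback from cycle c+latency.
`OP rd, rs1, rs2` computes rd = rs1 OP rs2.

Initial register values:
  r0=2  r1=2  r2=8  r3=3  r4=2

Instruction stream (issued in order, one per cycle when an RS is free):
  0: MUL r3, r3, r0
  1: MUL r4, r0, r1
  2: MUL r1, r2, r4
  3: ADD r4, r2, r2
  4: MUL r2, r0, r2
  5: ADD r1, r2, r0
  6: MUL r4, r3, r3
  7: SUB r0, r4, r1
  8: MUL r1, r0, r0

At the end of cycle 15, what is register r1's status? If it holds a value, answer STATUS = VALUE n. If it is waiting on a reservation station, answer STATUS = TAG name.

c1: issue MUL r3<-Mul1 | r0:2,r1:2,r2:8,r3:Mul1,r4:2
c2: issue MUL r4<-Mul2 | r0:2,r1:2,r2:8,r3:Mul1,r4:Mul2
c3: stall | r0:2,r1:2,r2:8,r3:Mul1,r4:Mul2
c4: stall | r0:2,r1:2,r2:8,r3:Mul1,r4:Mul2
c5: stall | r0:2,r1:2,r2:8,r3:Mul1,r4:Mul2
c6: CDB Mul1=6; issue MUL r1<-Mul1 | r0:2,r1:Mul1,r2:8,r3:6,r4:Mul2
c7: CDB Mul2=4; issue ADD r4<-Add1 | r0:2,r1:Mul1,r2:8,r3:6,r4:Add1
c8: issue MUL r2<-Mul2 | r0:2,r1:Mul1,r2:Mul2,r3:6,r4:Add1
c9: CDB Add1=16; issue ADD r1<-Add1 | r0:2,r1:Add1,r2:Mul2,r3:6,r4:16
c10: stall | r0:2,r1:Add1,r2:Mul2,r3:6,r4:16
c11: stall | r0:2,r1:Add1,r2:Mul2,r3:6,r4:16
c12: CDB Mul1=32; issue MUL r4<-Mul1 | r0:2,r1:Add1,r2:Mul2,r3:6,r4:Mul1
c13: CDB Mul2=16; issue SUB r0<-Add2 | r0:Add2,r1:Add1,r2:16,r3:6,r4:Mul1
c14: issue MUL r1<-Mul2 | r0:Add2,r1:Mul2,r2:16,r3:6,r4:Mul1
c15: CDB Add1=18 | r0:Add2,r1:Mul2,r2:16,r3:6,r4:Mul1

STATUS = TAG Mul2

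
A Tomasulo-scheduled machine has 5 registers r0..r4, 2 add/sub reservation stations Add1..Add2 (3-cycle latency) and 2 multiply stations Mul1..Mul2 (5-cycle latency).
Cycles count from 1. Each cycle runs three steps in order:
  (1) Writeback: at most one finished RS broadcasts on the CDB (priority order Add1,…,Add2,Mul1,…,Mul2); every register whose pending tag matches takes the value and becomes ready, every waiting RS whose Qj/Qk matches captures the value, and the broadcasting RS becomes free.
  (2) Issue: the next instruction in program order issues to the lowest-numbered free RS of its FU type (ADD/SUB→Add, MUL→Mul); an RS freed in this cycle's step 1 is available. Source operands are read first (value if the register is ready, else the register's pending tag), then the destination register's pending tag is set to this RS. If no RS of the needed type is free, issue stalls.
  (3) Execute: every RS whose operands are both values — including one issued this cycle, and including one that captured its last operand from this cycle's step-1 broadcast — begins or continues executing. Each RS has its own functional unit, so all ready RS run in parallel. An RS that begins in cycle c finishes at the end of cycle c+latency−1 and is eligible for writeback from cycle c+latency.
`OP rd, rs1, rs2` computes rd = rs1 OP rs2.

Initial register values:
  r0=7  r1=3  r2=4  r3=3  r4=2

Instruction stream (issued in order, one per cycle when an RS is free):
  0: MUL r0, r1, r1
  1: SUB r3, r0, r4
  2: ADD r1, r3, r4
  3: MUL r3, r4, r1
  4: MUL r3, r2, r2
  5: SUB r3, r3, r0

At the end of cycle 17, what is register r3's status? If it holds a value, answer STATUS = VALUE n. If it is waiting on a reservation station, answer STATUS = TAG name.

STATUS = VALUE 7

  c1: issue MUL r0<-Mul1  regs: r0:Mul1,r1:3,r2:4,r3:3,r4:2
  c2: issue SUB r3<-Add1  regs: r0:Mul1,r1:3,r2:4,r3:Add1,r4:2
  c3: issue ADD r1<-Add2  regs: r0:Mul1,r1:Add2,r2:4,r3:Add1,r4:2
  c4: issue MUL r3<-Mul2  regs: r0:Mul1,r1:Add2,r2:4,r3:Mul2,r4:2
  c5: stall  regs: r0:Mul1,r1:Add2,r2:4,r3:Mul2,r4:2
  c6: CDB Mul1=9; issue MUL r3<-Mul1  regs: r0:9,r1:Add2,r2:4,r3:Mul1,r4:2
  c7: stall  regs: r0:9,r1:Add2,r2:4,r3:Mul1,r4:2
  c8: stall  regs: r0:9,r1:Add2,r2:4,r3:Mul1,r4:2
  c9: CDB Add1=7; issue SUB r3<-Add1  regs: r0:9,r1:Add2,r2:4,r3:Add1,r4:2
  c10: -  regs: r0:9,r1:Add2,r2:4,r3:Add1,r4:2
  c11: CDB Mul1=16  regs: r0:9,r1:Add2,r2:4,r3:Add1,r4:2
  c12: CDB Add2=9  regs: r0:9,r1:9,r2:4,r3:Add1,r4:2
  c13: -  regs: r0:9,r1:9,r2:4,r3:Add1,r4:2
  c14: CDB Add1=7  regs: r0:9,r1:9,r2:4,r3:7,r4:2
  c15: -  regs: r0:9,r1:9,r2:4,r3:7,r4:2
  c16: -  regs: r0:9,r1:9,r2:4,r3:7,r4:2
  c17: CDB Mul2=18  regs: r0:9,r1:9,r2:4,r3:7,r4:2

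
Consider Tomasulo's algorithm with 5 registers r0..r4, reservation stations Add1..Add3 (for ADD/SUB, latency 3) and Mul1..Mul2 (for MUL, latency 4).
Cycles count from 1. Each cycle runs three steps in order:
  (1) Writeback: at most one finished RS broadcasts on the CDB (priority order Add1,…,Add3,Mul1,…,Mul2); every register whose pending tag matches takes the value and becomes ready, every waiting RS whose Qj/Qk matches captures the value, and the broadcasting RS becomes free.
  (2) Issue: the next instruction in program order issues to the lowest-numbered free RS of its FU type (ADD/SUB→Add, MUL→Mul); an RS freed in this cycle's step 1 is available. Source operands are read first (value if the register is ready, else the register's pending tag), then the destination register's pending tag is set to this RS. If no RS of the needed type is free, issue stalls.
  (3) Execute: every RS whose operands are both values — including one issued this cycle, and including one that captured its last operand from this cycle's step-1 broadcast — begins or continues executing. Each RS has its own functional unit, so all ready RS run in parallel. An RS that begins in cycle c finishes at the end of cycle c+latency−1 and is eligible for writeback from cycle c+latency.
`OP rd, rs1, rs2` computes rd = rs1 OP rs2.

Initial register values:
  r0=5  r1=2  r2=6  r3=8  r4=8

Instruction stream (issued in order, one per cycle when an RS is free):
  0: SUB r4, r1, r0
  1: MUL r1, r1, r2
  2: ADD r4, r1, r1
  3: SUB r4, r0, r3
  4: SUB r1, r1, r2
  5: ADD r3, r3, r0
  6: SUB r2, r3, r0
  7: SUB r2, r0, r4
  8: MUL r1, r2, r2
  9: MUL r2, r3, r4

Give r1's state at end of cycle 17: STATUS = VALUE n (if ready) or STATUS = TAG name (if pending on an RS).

STATUS = VALUE 64

cycle 1: issue SUB r4<-Add1 // r0:5,r1:2,r2:6,r3:8,r4:Add1
cycle 2: issue MUL r1<-Mul1 // r0:5,r1:Mul1,r2:6,r3:8,r4:Add1
cycle 3: issue ADD r4<-Add2 // r0:5,r1:Mul1,r2:6,r3:8,r4:Add2
cycle 4: CDB Add1=-3; issue SUB r4<-Add1 // r0:5,r1:Mul1,r2:6,r3:8,r4:Add1
cycle 5: issue SUB r1<-Add3 // r0:5,r1:Add3,r2:6,r3:8,r4:Add1
cycle 6: CDB Mul1=12; stall // r0:5,r1:Add3,r2:6,r3:8,r4:Add1
cycle 7: CDB Add1=-3; issue ADD r3<-Add1 // r0:5,r1:Add3,r2:6,r3:Add1,r4:-3
cycle 8: stall // r0:5,r1:Add3,r2:6,r3:Add1,r4:-3
cycle 9: CDB Add2=24; issue SUB r2<-Add2 // r0:5,r1:Add3,r2:Add2,r3:Add1,r4:-3
cycle 10: CDB Add1=13; issue SUB r2<-Add1 // r0:5,r1:Add3,r2:Add1,r3:13,r4:-3
cycle 11: CDB Add3=6; issue MUL r1<-Mul1 // r0:5,r1:Mul1,r2:Add1,r3:13,r4:-3
cycle 12: issue MUL r2<-Mul2 // r0:5,r1:Mul1,r2:Mul2,r3:13,r4:-3
cycle 13: CDB Add1=8 // r0:5,r1:Mul1,r2:Mul2,r3:13,r4:-3
cycle 14: CDB Add2=8 // r0:5,r1:Mul1,r2:Mul2,r3:13,r4:-3
cycle 15: - // r0:5,r1:Mul1,r2:Mul2,r3:13,r4:-3
cycle 16: CDB Mul2=-39 // r0:5,r1:Mul1,r2:-39,r3:13,r4:-3
cycle 17: CDB Mul1=64 // r0:5,r1:64,r2:-39,r3:13,r4:-3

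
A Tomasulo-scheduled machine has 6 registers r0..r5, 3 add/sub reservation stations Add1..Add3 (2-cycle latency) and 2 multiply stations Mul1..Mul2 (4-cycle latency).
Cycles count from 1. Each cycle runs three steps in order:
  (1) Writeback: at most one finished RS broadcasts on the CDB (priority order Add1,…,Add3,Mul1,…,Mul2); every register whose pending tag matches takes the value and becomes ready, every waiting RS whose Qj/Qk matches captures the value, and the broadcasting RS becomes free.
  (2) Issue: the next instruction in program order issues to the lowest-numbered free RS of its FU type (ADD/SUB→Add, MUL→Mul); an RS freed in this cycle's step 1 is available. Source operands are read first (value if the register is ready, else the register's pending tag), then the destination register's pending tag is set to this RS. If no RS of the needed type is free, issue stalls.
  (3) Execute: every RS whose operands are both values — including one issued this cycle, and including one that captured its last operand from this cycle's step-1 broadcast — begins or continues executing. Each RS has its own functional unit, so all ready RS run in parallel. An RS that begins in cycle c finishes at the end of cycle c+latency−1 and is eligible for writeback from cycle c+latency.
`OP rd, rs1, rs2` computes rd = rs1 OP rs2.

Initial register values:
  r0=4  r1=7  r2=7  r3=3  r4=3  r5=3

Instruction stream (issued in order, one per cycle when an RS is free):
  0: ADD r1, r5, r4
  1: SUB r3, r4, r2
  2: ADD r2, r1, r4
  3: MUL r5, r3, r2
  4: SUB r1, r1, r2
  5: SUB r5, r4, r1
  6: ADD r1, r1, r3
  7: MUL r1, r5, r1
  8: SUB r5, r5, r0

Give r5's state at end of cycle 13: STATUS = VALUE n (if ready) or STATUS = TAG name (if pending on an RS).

STATUS = VALUE 2

c1: issue ADD r1<-Add1 | r0:4,r1:Add1,r2:7,r3:3,r4:3,r5:3
c2: issue SUB r3<-Add2 | r0:4,r1:Add1,r2:7,r3:Add2,r4:3,r5:3
c3: CDB Add1=6; issue ADD r2<-Add1 | r0:4,r1:6,r2:Add1,r3:Add2,r4:3,r5:3
c4: CDB Add2=-4; issue MUL r5<-Mul1 | r0:4,r1:6,r2:Add1,r3:-4,r4:3,r5:Mul1
c5: CDB Add1=9; issue SUB r1<-Add1 | r0:4,r1:Add1,r2:9,r3:-4,r4:3,r5:Mul1
c6: issue SUB r5<-Add2 | r0:4,r1:Add1,r2:9,r3:-4,r4:3,r5:Add2
c7: CDB Add1=-3; issue ADD r1<-Add1 | r0:4,r1:Add1,r2:9,r3:-4,r4:3,r5:Add2
c8: issue MUL r1<-Mul2 | r0:4,r1:Mul2,r2:9,r3:-4,r4:3,r5:Add2
c9: CDB Add1=-7; issue SUB r5<-Add1 | r0:4,r1:Mul2,r2:9,r3:-4,r4:3,r5:Add1
c10: CDB Add2=6 | r0:4,r1:Mul2,r2:9,r3:-4,r4:3,r5:Add1
c11: CDB Mul1=-36 | r0:4,r1:Mul2,r2:9,r3:-4,r4:3,r5:Add1
c12: CDB Add1=2 | r0:4,r1:Mul2,r2:9,r3:-4,r4:3,r5:2
c13: - | r0:4,r1:Mul2,r2:9,r3:-4,r4:3,r5:2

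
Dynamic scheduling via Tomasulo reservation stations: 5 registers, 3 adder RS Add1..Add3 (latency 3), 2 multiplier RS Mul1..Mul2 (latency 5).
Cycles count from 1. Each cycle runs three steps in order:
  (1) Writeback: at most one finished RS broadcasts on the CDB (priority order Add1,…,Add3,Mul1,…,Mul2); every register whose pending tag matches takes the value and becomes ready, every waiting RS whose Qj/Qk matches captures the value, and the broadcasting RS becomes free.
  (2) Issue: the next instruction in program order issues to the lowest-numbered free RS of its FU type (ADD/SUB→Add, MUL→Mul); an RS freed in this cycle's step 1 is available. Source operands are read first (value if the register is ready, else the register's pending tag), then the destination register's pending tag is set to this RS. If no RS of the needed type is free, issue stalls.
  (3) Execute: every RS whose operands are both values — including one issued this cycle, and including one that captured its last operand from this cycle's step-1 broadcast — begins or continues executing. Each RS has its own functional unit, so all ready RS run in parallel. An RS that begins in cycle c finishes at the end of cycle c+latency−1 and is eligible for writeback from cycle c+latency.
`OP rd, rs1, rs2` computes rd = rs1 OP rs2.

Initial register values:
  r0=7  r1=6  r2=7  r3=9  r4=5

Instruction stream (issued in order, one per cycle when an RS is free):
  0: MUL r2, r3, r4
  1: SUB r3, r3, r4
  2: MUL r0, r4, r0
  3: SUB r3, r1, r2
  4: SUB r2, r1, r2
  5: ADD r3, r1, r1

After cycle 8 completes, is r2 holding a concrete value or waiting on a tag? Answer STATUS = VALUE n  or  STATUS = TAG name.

c1: issue MUL r2<-Mul1 | r0:7,r1:6,r2:Mul1,r3:9,r4:5
c2: issue SUB r3<-Add1 | r0:7,r1:6,r2:Mul1,r3:Add1,r4:5
c3: issue MUL r0<-Mul2 | r0:Mul2,r1:6,r2:Mul1,r3:Add1,r4:5
c4: issue SUB r3<-Add2 | r0:Mul2,r1:6,r2:Mul1,r3:Add2,r4:5
c5: CDB Add1=4; issue SUB r2<-Add1 | r0:Mul2,r1:6,r2:Add1,r3:Add2,r4:5
c6: CDB Mul1=45; issue ADD r3<-Add3 | r0:Mul2,r1:6,r2:Add1,r3:Add3,r4:5
c7: - | r0:Mul2,r1:6,r2:Add1,r3:Add3,r4:5
c8: CDB Mul2=35 | r0:35,r1:6,r2:Add1,r3:Add3,r4:5

STATUS = TAG Add1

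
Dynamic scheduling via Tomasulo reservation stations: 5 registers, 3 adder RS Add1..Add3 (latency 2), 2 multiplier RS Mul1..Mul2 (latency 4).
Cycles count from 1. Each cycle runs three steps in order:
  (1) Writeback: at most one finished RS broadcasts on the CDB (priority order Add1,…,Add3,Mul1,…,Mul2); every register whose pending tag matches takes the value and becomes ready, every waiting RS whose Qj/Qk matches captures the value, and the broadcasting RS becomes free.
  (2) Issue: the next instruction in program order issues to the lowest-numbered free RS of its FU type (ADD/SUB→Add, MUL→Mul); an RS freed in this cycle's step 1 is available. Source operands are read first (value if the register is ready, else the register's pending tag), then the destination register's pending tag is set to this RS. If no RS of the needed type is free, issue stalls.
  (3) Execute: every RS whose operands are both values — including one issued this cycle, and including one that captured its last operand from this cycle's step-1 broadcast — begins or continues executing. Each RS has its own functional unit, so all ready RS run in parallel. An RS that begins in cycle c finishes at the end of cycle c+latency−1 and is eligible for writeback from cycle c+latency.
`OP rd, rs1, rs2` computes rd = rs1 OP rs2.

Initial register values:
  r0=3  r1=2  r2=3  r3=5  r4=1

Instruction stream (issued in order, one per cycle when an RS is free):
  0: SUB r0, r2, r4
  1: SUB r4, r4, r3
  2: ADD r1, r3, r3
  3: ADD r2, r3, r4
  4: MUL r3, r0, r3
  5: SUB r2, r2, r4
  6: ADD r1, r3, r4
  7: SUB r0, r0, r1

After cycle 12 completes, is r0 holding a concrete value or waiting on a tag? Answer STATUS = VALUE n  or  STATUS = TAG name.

STATUS = TAG Add1

  c1: issue SUB r0<-Add1  regs: r0:Add1,r1:2,r2:3,r3:5,r4:1
  c2: issue SUB r4<-Add2  regs: r0:Add1,r1:2,r2:3,r3:5,r4:Add2
  c3: CDB Add1=2; issue ADD r1<-Add1  regs: r0:2,r1:Add1,r2:3,r3:5,r4:Add2
  c4: CDB Add2=-4; issue ADD r2<-Add2  regs: r0:2,r1:Add1,r2:Add2,r3:5,r4:-4
  c5: CDB Add1=10; issue MUL r3<-Mul1  regs: r0:2,r1:10,r2:Add2,r3:Mul1,r4:-4
  c6: CDB Add2=1; issue SUB r2<-Add1  regs: r0:2,r1:10,r2:Add1,r3:Mul1,r4:-4
  c7: issue ADD r1<-Add2  regs: r0:2,r1:Add2,r2:Add1,r3:Mul1,r4:-4
  c8: CDB Add1=5; issue SUB r0<-Add1  regs: r0:Add1,r1:Add2,r2:5,r3:Mul1,r4:-4
  c9: CDB Mul1=10  regs: r0:Add1,r1:Add2,r2:5,r3:10,r4:-4
  c10: -  regs: r0:Add1,r1:Add2,r2:5,r3:10,r4:-4
  c11: CDB Add2=6  regs: r0:Add1,r1:6,r2:5,r3:10,r4:-4
  c12: -  regs: r0:Add1,r1:6,r2:5,r3:10,r4:-4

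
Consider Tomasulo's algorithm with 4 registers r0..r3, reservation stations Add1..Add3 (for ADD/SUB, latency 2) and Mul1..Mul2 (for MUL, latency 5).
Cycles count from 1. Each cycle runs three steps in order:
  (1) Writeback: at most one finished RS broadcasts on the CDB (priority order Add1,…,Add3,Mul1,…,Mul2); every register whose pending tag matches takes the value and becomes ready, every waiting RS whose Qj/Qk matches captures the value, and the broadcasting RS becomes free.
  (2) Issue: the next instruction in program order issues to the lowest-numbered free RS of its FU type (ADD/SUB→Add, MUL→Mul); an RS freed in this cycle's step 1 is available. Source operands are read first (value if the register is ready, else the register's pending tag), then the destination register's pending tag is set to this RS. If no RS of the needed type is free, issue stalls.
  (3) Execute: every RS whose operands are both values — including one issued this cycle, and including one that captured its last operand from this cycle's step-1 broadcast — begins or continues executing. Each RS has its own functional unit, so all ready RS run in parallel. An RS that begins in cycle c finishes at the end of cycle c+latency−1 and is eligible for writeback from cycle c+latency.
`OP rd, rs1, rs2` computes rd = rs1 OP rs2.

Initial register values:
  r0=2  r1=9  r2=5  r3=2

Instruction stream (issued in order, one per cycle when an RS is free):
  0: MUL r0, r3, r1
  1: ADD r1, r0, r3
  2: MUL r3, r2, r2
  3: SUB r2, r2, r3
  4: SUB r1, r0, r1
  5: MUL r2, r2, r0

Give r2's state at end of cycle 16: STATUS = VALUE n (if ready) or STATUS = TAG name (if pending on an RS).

STATUS = VALUE -360

cycle 1: issue MUL r0<-Mul1 // r0:Mul1,r1:9,r2:5,r3:2
cycle 2: issue ADD r1<-Add1 // r0:Mul1,r1:Add1,r2:5,r3:2
cycle 3: issue MUL r3<-Mul2 // r0:Mul1,r1:Add1,r2:5,r3:Mul2
cycle 4: issue SUB r2<-Add2 // r0:Mul1,r1:Add1,r2:Add2,r3:Mul2
cycle 5: issue SUB r1<-Add3 // r0:Mul1,r1:Add3,r2:Add2,r3:Mul2
cycle 6: CDB Mul1=18; issue MUL r2<-Mul1 // r0:18,r1:Add3,r2:Mul1,r3:Mul2
cycle 7: - // r0:18,r1:Add3,r2:Mul1,r3:Mul2
cycle 8: CDB Add1=20 // r0:18,r1:Add3,r2:Mul1,r3:Mul2
cycle 9: CDB Mul2=25 // r0:18,r1:Add3,r2:Mul1,r3:25
cycle 10: CDB Add3=-2 // r0:18,r1:-2,r2:Mul1,r3:25
cycle 11: CDB Add2=-20 // r0:18,r1:-2,r2:Mul1,r3:25
cycle 12: - // r0:18,r1:-2,r2:Mul1,r3:25
cycle 13: - // r0:18,r1:-2,r2:Mul1,r3:25
cycle 14: - // r0:18,r1:-2,r2:Mul1,r3:25
cycle 15: - // r0:18,r1:-2,r2:Mul1,r3:25
cycle 16: CDB Mul1=-360 // r0:18,r1:-2,r2:-360,r3:25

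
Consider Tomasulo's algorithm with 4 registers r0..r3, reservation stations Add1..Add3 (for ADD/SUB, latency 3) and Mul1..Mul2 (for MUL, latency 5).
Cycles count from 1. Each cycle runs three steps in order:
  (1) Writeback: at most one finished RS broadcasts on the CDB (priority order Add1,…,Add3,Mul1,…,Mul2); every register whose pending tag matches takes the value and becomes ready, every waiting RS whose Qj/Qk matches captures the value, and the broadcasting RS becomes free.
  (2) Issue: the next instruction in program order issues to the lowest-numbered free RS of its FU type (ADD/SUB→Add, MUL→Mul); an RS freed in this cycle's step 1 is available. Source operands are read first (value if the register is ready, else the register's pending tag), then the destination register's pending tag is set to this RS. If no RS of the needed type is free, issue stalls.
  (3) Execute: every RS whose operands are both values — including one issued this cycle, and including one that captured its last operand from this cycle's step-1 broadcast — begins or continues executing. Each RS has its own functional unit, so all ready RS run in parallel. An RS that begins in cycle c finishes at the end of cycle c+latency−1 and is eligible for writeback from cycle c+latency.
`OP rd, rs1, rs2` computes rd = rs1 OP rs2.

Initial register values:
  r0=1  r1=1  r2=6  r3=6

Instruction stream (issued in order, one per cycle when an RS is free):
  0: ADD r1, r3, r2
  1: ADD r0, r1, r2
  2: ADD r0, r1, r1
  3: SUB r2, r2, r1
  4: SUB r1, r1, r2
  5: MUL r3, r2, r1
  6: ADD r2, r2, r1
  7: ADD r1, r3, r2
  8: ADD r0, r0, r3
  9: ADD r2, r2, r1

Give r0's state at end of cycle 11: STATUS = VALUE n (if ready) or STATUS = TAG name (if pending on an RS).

STATUS = TAG Add3

  c1: issue ADD r1<-Add1  regs: r0:1,r1:Add1,r2:6,r3:6
  c2: issue ADD r0<-Add2  regs: r0:Add2,r1:Add1,r2:6,r3:6
  c3: issue ADD r0<-Add3  regs: r0:Add3,r1:Add1,r2:6,r3:6
  c4: CDB Add1=12; issue SUB r2<-Add1  regs: r0:Add3,r1:12,r2:Add1,r3:6
  c5: stall  regs: r0:Add3,r1:12,r2:Add1,r3:6
  c6: stall  regs: r0:Add3,r1:12,r2:Add1,r3:6
  c7: CDB Add1=-6; issue SUB r1<-Add1  regs: r0:Add3,r1:Add1,r2:-6,r3:6
  c8: CDB Add2=18; issue MUL r3<-Mul1  regs: r0:Add3,r1:Add1,r2:-6,r3:Mul1
  c9: CDB Add3=24; issue ADD r2<-Add2  regs: r0:24,r1:Add1,r2:Add2,r3:Mul1
  c10: CDB Add1=18; issue ADD r1<-Add1  regs: r0:24,r1:Add1,r2:Add2,r3:Mul1
  c11: issue ADD r0<-Add3  regs: r0:Add3,r1:Add1,r2:Add2,r3:Mul1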